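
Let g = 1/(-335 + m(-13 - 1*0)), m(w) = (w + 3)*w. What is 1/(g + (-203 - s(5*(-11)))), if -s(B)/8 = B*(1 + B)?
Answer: 205/4829184 ≈ 4.2450e-5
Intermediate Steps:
m(w) = w*(3 + w) (m(w) = (3 + w)*w = w*(3 + w))
s(B) = -8*B*(1 + B)
g = -1/205 (g = 1/(-335 + (-13 - 1*0)*(3 + (-13 - 1*0))) = 1/(-335 + (-13 + 0)*(3 + (-13 + 0))) = 1/(-335 - 13*(3 - 13)) = 1/(-335 - 13*(-10)) = 1/(-335 + 130) = 1/(-205) = -1/205 ≈ -0.0048781)
1/(g + (-203 - s(5*(-11)))) = 1/(-1/205 + (-203 - (-8)*5*(-11)*(1 + 5*(-11)))) = 1/(-1/205 + (-203 - (-8)*(-55)*(1 - 55))) = 1/(-1/205 + (-203 - (-8)*(-55)*(-54))) = 1/(-1/205 + (-203 - 1*(-23760))) = 1/(-1/205 + (-203 + 23760)) = 1/(-1/205 + 23557) = 1/(4829184/205) = 205/4829184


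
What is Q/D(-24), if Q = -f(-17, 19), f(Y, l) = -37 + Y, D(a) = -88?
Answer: -27/44 ≈ -0.61364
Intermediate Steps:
Q = 54 (Q = -(-37 - 17) = -1*(-54) = 54)
Q/D(-24) = 54/(-88) = 54*(-1/88) = -27/44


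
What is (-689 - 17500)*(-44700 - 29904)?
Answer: 1356972156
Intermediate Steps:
(-689 - 17500)*(-44700 - 29904) = -18189*(-74604) = 1356972156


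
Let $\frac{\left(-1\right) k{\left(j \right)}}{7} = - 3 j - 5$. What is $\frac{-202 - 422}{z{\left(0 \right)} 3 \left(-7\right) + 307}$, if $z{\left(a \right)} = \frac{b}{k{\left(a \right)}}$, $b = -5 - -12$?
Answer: $- \frac{1560}{757} \approx -2.0608$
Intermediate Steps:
$k{\left(j \right)} = 35 + 21 j$ ($k{\left(j \right)} = - 7 \left(- 3 j - 5\right) = - 7 \left(-5 - 3 j\right) = 35 + 21 j$)
$b = 7$ ($b = -5 + 12 = 7$)
$z{\left(a \right)} = \frac{7}{35 + 21 a}$
$\frac{-202 - 422}{z{\left(0 \right)} 3 \left(-7\right) + 307} = \frac{-202 - 422}{\frac{1}{5 + 3 \cdot 0} \cdot 3 \left(-7\right) + 307} = - \frac{624}{\frac{1}{5 + 0} \cdot 3 \left(-7\right) + 307} = - \frac{624}{\frac{1}{5} \cdot 3 \left(-7\right) + 307} = - \frac{624}{\frac{3}{5} \left(-7\right) + 307} = - \frac{624}{- \frac{21}{5} + 307} = - \frac{624}{\frac{1514}{5}} = \left(-624\right) \frac{5}{1514} = - \frac{1560}{757}$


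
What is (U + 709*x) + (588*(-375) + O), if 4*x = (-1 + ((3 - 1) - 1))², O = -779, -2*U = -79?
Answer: -442479/2 ≈ -2.2124e+5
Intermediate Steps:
U = 79/2 (U = -½*(-79) = 79/2 ≈ 39.500)
x = 0 (x = (-1 + ((3 - 1) - 1))²/4 = (-1 + (2 - 1))²/4 = (-1 + 1)²/4 = (¼)*0² = (¼)*0 = 0)
(U + 709*x) + (588*(-375) + O) = (79/2 + 709*0) + (588*(-375) - 779) = (79/2 + 0) + (-220500 - 779) = 79/2 - 221279 = -442479/2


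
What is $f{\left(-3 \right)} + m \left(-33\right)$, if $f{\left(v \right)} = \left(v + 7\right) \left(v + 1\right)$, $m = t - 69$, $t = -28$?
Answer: $3193$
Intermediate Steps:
$m = -97$ ($m = -28 - 69 = -97$)
$f{\left(v \right)} = \left(1 + v\right) \left(7 + v\right)$ ($f{\left(v \right)} = \left(7 + v\right) \left(1 + v\right) = \left(1 + v\right) \left(7 + v\right)$)
$f{\left(-3 \right)} + m \left(-33\right) = \left(7 + \left(-3\right)^{2} + 8 \left(-3\right)\right) - -3201 = \left(7 + 9 - 24\right) + 3201 = -8 + 3201 = 3193$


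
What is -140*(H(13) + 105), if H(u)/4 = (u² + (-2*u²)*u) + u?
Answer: 2344020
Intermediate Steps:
H(u) = -8*u³ + 4*u + 4*u² (H(u) = 4*((u² + (-2*u²)*u) + u) = 4*((u² - 2*u³) + u) = 4*(u + u² - 2*u³) = -8*u³ + 4*u + 4*u²)
-140*(H(13) + 105) = -140*(4*13*(1 + 13 - 2*13²) + 105) = -140*(4*13*(1 + 13 - 2*169) + 105) = -140*(4*13*(1 + 13 - 338) + 105) = -140*(4*13*(-324) + 105) = -140*(-16848 + 105) = -140*(-16743) = 2344020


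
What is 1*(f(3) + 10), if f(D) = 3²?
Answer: 19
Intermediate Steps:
f(D) = 9
1*(f(3) + 10) = 1*(9 + 10) = 1*19 = 19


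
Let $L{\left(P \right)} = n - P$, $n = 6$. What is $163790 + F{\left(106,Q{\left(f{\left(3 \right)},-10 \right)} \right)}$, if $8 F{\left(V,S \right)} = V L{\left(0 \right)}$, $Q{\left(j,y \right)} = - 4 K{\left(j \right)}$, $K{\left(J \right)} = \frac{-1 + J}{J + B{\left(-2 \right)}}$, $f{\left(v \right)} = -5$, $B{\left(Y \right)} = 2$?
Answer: $\frac{327739}{2} \approx 1.6387 \cdot 10^{5}$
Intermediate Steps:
$L{\left(P \right)} = 6 - P$
$K{\left(J \right)} = \frac{-1 + J}{2 + J}$ ($K{\left(J \right)} = \frac{-1 + J}{J + 2} = \frac{-1 + J}{2 + J}$)
$Q{\left(j,y \right)} = - \frac{4 \left(-1 + j\right)}{2 + j}$ ($Q{\left(j,y \right)} = - 4 \frac{-1 + j}{2 + j} = - \frac{4 \left(-1 + j\right)}{2 + j}$)
$F{\left(V,S \right)} = \frac{3 V}{4}$ ($F{\left(V,S \right)} = \frac{V \left(6 - 0\right)}{8} = \frac{V \left(6 + 0\right)}{8} = \frac{V 6}{8} = \frac{6 V}{8} = \frac{3 V}{4}$)
$163790 + F{\left(106,Q{\left(f{\left(3 \right)},-10 \right)} \right)} = 163790 + \frac{3}{4} \cdot 106 = 163790 + \frac{159}{2} = \frac{327739}{2}$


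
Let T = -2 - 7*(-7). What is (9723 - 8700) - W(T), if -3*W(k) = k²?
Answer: 5278/3 ≈ 1759.3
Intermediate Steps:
T = 47 (T = -2 + 49 = 47)
W(k) = -k²/3
(9723 - 8700) - W(T) = (9723 - 8700) - (-1)*47²/3 = 1023 - (-1)*2209/3 = 1023 - 1*(-2209/3) = 1023 + 2209/3 = 5278/3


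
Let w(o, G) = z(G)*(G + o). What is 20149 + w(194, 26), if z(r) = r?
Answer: 25869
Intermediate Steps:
w(o, G) = G*(G + o)
20149 + w(194, 26) = 20149 + 26*(26 + 194) = 20149 + 26*220 = 20149 + 5720 = 25869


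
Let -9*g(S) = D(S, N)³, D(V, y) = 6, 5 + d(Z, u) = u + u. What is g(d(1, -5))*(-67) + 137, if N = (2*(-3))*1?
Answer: 1745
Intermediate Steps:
d(Z, u) = -5 + 2*u (d(Z, u) = -5 + (u + u) = -5 + 2*u)
N = -6 (N = -6*1 = -6)
g(S) = -24 (g(S) = -⅑*6³ = -⅑*216 = -24)
g(d(1, -5))*(-67) + 137 = -24*(-67) + 137 = 1608 + 137 = 1745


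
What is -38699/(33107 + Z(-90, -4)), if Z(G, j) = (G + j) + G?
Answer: -38699/32923 ≈ -1.1754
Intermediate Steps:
Z(G, j) = j + 2*G
-38699/(33107 + Z(-90, -4)) = -38699/(33107 + (-4 + 2*(-90))) = -38699/(33107 + (-4 - 180)) = -38699/(33107 - 184) = -38699/32923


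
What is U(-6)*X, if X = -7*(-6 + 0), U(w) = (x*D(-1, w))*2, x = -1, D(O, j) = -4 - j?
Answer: -168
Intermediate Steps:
U(w) = 8 + 2*w (U(w) = -(-4 - w)*2 = (4 + w)*2 = 8 + 2*w)
X = 42 (X = -7*(-6) = 42)
U(-6)*X = (8 + 2*(-6))*42 = (8 - 12)*42 = -4*42 = -168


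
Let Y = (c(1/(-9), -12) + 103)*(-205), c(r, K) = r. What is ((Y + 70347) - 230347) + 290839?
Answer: 987721/9 ≈ 1.0975e+5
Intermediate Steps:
Y = -189830/9 (Y = (1/(-9) + 103)*(-205) = (-⅑ + 103)*(-205) = (926/9)*(-205) = -189830/9 ≈ -21092.)
((Y + 70347) - 230347) + 290839 = ((-189830/9 + 70347) - 230347) + 290839 = (443293/9 - 230347) + 290839 = -1629830/9 + 290839 = 987721/9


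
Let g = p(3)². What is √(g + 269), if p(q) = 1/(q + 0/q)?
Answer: √2422/3 ≈ 16.405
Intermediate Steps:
p(q) = 1/q (p(q) = 1/(q + 0) = 1/q)
g = ⅑ (g = (1/3)² = (⅓)² = ⅑ ≈ 0.11111)
√(g + 269) = √(⅑ + 269) = √(2422/9) = √2422/3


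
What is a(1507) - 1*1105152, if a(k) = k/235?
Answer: -259709213/235 ≈ -1.1051e+6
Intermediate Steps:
a(k) = k/235 (a(k) = k*(1/235) = k/235)
a(1507) - 1*1105152 = (1/235)*1507 - 1*1105152 = 1507/235 - 1105152 = -259709213/235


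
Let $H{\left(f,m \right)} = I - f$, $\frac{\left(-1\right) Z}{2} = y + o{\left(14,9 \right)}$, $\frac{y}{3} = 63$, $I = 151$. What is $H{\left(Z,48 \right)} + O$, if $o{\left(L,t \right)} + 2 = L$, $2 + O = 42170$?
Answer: $42721$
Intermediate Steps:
$O = 42168$ ($O = -2 + 42170 = 42168$)
$y = 189$ ($y = 3 \cdot 63 = 189$)
$o{\left(L,t \right)} = -2 + L$
$Z = -402$ ($Z = - 2 \left(189 + \left(-2 + 14\right)\right) = - 2 \left(189 + 12\right) = \left(-2\right) 201 = -402$)
$H{\left(f,m \right)} = 151 - f$
$H{\left(Z,48 \right)} + O = \left(151 - -402\right) + 42168 = \left(151 + 402\right) + 42168 = 553 + 42168 = 42721$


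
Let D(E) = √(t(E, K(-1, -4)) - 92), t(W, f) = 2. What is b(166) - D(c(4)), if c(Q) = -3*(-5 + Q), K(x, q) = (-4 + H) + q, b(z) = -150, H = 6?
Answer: -150 - 3*I*√10 ≈ -150.0 - 9.4868*I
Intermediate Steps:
K(x, q) = 2 + q (K(x, q) = (-4 + 6) + q = 2 + q)
c(Q) = 15 - 3*Q
D(E) = 3*I*√10 (D(E) = √(2 - 92) = √(-90) = 3*I*√10)
b(166) - D(c(4)) = -150 - 3*I*√10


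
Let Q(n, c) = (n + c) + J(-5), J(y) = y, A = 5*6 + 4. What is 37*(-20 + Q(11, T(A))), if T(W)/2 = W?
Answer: 1998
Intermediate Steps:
A = 34 (A = 30 + 4 = 34)
T(W) = 2*W
Q(n, c) = -5 + c + n (Q(n, c) = (n + c) - 5 = (c + n) - 5 = -5 + c + n)
37*(-20 + Q(11, T(A))) = 37*(-20 + (-5 + 2*34 + 11)) = 37*(-20 + (-5 + 68 + 11)) = 37*(-20 + 74) = 37*54 = 1998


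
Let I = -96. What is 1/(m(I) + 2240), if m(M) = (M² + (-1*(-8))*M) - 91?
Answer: 1/10597 ≈ 9.4366e-5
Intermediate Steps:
m(M) = -91 + M² + 8*M (m(M) = (M² + 8*M) - 91 = -91 + M² + 8*M)
1/(m(I) + 2240) = 1/((-91 + (-96)² + 8*(-96)) + 2240) = 1/((-91 + 9216 - 768) + 2240) = 1/(8357 + 2240) = 1/10597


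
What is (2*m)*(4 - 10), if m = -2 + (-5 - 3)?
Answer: 120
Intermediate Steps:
m = -10 (m = -2 - 8 = -10)
(2*m)*(4 - 10) = (2*(-10))*(4 - 10) = -20*(-6) = 120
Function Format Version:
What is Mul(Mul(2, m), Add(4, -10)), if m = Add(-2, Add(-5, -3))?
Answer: 120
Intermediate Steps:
m = -10 (m = Add(-2, -8) = -10)
Mul(Mul(2, m), Add(4, -10)) = Mul(Mul(2, -10), Add(4, -10)) = Mul(-20, -6) = 120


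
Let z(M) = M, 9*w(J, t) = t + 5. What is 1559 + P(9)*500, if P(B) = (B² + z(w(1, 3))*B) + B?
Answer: 50559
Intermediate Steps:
w(J, t) = 5/9 + t/9 (w(J, t) = (t + 5)/9 = (5 + t)/9 = 5/9 + t/9)
P(B) = B² + 17*B/9 (P(B) = (B² + (5/9 + (⅑)*3)*B) + B = (B² + (5/9 + ⅓)*B) + B = (B² + 8*B/9) + B = B² + 17*B/9)
1559 + P(9)*500 = 1559 + ((⅑)*9*(17 + 9*9))*500 = 1559 + ((⅑)*9*(17 + 81))*500 = 1559 + ((⅑)*9*98)*500 = 1559 + 98*500 = 1559 + 49000 = 50559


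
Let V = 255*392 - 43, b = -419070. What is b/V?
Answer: -419070/99917 ≈ -4.1942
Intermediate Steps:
V = 99917 (V = 99960 - 43 = 99917)
b/V = -419070/99917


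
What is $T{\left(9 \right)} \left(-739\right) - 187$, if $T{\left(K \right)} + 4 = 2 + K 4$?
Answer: $-25313$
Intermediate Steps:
$T{\left(K \right)} = -2 + 4 K$ ($T{\left(K \right)} = -4 + \left(2 + K 4\right) = -4 + \left(2 + 4 K\right) = -2 + 4 K$)
$T{\left(9 \right)} \left(-739\right) - 187 = \left(-2 + 4 \cdot 9\right) \left(-739\right) - 187 = \left(-2 + 36\right) \left(-739\right) - 187 = 34 \left(-739\right) - 187 = -25126 - 187 = -25313$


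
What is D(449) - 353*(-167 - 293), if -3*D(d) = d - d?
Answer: 162380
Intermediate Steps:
D(d) = 0 (D(d) = -(d - d)/3 = -1/3*0 = 0)
D(449) - 353*(-167 - 293) = 0 - 353*(-167 - 293) = 0 - 353*(-460) = 0 - 1*(-162380) = 0 + 162380 = 162380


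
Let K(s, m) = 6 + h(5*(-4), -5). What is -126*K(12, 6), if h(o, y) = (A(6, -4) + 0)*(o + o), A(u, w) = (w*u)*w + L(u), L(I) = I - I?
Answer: 483084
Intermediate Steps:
L(I) = 0
A(u, w) = u*w² (A(u, w) = (w*u)*w + 0 = (u*w)*w + 0 = u*w² + 0 = u*w²)
h(o, y) = 192*o (h(o, y) = (6*(-4)² + 0)*(o + o) = (6*16 + 0)*(2*o) = (96 + 0)*(2*o) = 96*(2*o) = 192*o)
K(s, m) = -3834 (K(s, m) = 6 + 192*(5*(-4)) = 6 + 192*(-20) = 6 - 3840 = -3834)
-126*K(12, 6) = -126*(-3834) = 483084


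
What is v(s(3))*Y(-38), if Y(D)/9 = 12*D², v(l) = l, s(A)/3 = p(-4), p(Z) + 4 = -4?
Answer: -3742848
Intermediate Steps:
p(Z) = -8 (p(Z) = -4 - 4 = -8)
s(A) = -24 (s(A) = 3*(-8) = -24)
Y(D) = 108*D² (Y(D) = 9*(12*D²) = 108*D²)
v(s(3))*Y(-38) = -2592*(-38)² = -2592*1444 = -24*155952 = -3742848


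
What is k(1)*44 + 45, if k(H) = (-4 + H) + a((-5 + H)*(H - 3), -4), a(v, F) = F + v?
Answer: 89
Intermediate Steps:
k(H) = -8 + H + (-5 + H)*(-3 + H) (k(H) = (-4 + H) + (-4 + (-5 + H)*(H - 3)) = (-4 + H) + (-4 + (-5 + H)*(-3 + H)) = -8 + H + (-5 + H)*(-3 + H))
k(1)*44 + 45 = (7 + 1² - 7*1)*44 + 45 = (7 + 1 - 7)*44 + 45 = 1*44 + 45 = 44 + 45 = 89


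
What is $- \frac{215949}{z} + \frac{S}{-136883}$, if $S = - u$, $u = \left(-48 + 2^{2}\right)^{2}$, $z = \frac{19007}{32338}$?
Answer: $- \frac{955903060621294}{2601735181} \approx -3.6741 \cdot 10^{5}$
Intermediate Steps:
$z = \frac{19007}{32338}$ ($z = 19007 \cdot \frac{1}{32338} = \frac{19007}{32338} \approx 0.58776$)
$u = 1936$ ($u = \left(-48 + 4\right)^{2} = \left(-44\right)^{2} = 1936$)
$S = -1936$ ($S = \left(-1\right) 1936 = -1936$)
$- \frac{215949}{z} + \frac{S}{-136883} = - \frac{215949}{\frac{19007}{32338}} - \frac{1936}{-136883} = \left(-215949\right) \frac{32338}{19007} - - \frac{1936}{136883} = - \frac{6983358762}{19007} + \frac{1936}{136883} = - \frac{955903060621294}{2601735181}$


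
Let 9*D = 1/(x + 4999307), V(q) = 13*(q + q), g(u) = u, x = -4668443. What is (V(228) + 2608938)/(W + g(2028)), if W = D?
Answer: 7786485218016/6038929729 ≈ 1289.4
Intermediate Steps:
V(q) = 26*q (V(q) = 13*(2*q) = 26*q)
D = 1/2977776 (D = 1/(9*(-4668443 + 4999307)) = (⅑)/330864 = (⅑)*(1/330864) = 1/2977776 ≈ 3.3582e-7)
W = 1/2977776 ≈ 3.3582e-7
(V(228) + 2608938)/(W + g(2028)) = (26*228 + 2608938)/(1/2977776 + 2028) = (5928 + 2608938)/(6038929729/2977776) = 2614866*(2977776/6038929729) = 7786485218016/6038929729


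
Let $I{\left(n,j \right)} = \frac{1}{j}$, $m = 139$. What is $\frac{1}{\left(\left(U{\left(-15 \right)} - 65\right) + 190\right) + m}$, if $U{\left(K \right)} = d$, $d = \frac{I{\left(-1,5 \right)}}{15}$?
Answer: $\frac{75}{19801} \approx 0.0037877$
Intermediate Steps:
$d = \frac{1}{75}$ ($d = \frac{1}{5 \cdot 15} = \frac{1}{5} \cdot \frac{1}{15} = \frac{1}{75} \approx 0.013333$)
$U{\left(K \right)} = \frac{1}{75}$
$\frac{1}{\left(\left(U{\left(-15 \right)} - 65\right) + 190\right) + m} = \frac{1}{\left(\left(\frac{1}{75} - 65\right) + 190\right) + 139} = \frac{1}{\left(- \frac{4874}{75} + 190\right) + 139} = \frac{1}{\frac{9376}{75} + 139} = \frac{1}{\frac{19801}{75}} = \frac{75}{19801}$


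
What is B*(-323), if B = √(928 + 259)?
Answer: -323*√1187 ≈ -11128.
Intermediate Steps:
B = √1187 ≈ 34.453
B*(-323) = √1187*(-323) = -323*√1187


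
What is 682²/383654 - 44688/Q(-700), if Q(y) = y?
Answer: 311969942/4795675 ≈ 65.052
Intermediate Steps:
682²/383654 - 44688/Q(-700) = 682²/383654 - 44688/(-700) = 465124*(1/383654) - 44688*(-1/700) = 232562/191827 + 1596/25 = 311969942/4795675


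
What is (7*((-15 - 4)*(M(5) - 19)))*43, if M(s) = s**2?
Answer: -34314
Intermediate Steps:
(7*((-15 - 4)*(M(5) - 19)))*43 = (7*((-15 - 4)*(5**2 - 19)))*43 = (7*(-19*(25 - 19)))*43 = (7*(-19*6))*43 = (7*(-114))*43 = -798*43 = -34314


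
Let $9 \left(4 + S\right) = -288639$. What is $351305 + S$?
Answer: $319230$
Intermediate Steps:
$S = -32075$ ($S = -4 + \frac{1}{9} \left(-288639\right) = -4 - 32071 = -32075$)
$351305 + S = 351305 - 32075 = 319230$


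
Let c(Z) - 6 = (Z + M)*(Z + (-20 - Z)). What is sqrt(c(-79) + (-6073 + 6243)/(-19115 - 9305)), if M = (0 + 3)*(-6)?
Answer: sqrt(320769870)/406 ≈ 44.113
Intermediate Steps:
M = -18 (M = 3*(-6) = -18)
c(Z) = 366 - 20*Z (c(Z) = 6 + (Z - 18)*(Z + (-20 - Z)) = 6 + (-18 + Z)*(-20) = 6 + (360 - 20*Z) = 366 - 20*Z)
sqrt(c(-79) + (-6073 + 6243)/(-19115 - 9305)) = sqrt((366 - 20*(-79)) + (-6073 + 6243)/(-19115 - 9305)) = sqrt((366 + 1580) + 170/(-28420)) = sqrt(1946 + 170*(-1/28420)) = sqrt(1946 - 17/2842) = sqrt(5530515/2842) = sqrt(320769870)/406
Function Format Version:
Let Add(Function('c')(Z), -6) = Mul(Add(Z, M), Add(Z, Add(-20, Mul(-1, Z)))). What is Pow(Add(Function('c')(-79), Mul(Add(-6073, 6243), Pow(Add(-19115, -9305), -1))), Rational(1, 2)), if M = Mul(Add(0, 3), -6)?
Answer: Mul(Rational(1, 406), Pow(320769870, Rational(1, 2))) ≈ 44.113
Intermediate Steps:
M = -18 (M = Mul(3, -6) = -18)
Function('c')(Z) = Add(366, Mul(-20, Z)) (Function('c')(Z) = Add(6, Mul(Add(Z, -18), Add(Z, Add(-20, Mul(-1, Z))))) = Add(6, Mul(Add(-18, Z), -20)) = Add(6, Add(360, Mul(-20, Z))) = Add(366, Mul(-20, Z)))
Pow(Add(Function('c')(-79), Mul(Add(-6073, 6243), Pow(Add(-19115, -9305), -1))), Rational(1, 2)) = Pow(Add(Add(366, Mul(-20, -79)), Mul(Add(-6073, 6243), Pow(Add(-19115, -9305), -1))), Rational(1, 2)) = Pow(Add(Add(366, 1580), Mul(170, Pow(-28420, -1))), Rational(1, 2)) = Pow(Add(1946, Mul(170, Rational(-1, 28420))), Rational(1, 2)) = Pow(Add(1946, Rational(-17, 2842)), Rational(1, 2)) = Pow(Rational(5530515, 2842), Rational(1, 2)) = Mul(Rational(1, 406), Pow(320769870, Rational(1, 2)))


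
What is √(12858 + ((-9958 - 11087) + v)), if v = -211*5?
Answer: I*√9242 ≈ 96.135*I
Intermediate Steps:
v = -1055
√(12858 + ((-9958 - 11087) + v)) = √(12858 + ((-9958 - 11087) - 1055)) = √(12858 + (-21045 - 1055)) = √(12858 - 22100) = √(-9242) = I*√9242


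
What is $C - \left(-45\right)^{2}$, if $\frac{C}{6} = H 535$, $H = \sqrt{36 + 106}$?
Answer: $-2025 + 3210 \sqrt{142} \approx 36227.0$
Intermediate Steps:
$H = \sqrt{142} \approx 11.916$
$C = 3210 \sqrt{142}$ ($C = 6 \sqrt{142} \cdot 535 = 6 \cdot 535 \sqrt{142} = 3210 \sqrt{142} \approx 38252.0$)
$C - \left(-45\right)^{2} = 3210 \sqrt{142} - \left(-45\right)^{2} = 3210 \sqrt{142} - 2025 = -2025 + 3210 \sqrt{142}$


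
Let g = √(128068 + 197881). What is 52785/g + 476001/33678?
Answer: 52889/3742 + 52785*√325949/325949 ≈ 106.59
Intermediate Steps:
g = √325949 ≈ 570.92
52785/g + 476001/33678 = 52785/(√325949) + 476001/33678 = 52785*(√325949/325949) + 476001*(1/33678) = 52785*√325949/325949 + 52889/3742 = 52889/3742 + 52785*√325949/325949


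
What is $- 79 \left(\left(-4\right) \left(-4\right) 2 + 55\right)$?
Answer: $-6873$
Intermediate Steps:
$- 79 \left(\left(-4\right) \left(-4\right) 2 + 55\right) = - 79 \left(16 \cdot 2 + 55\right) = - 79 \left(32 + 55\right) = \left(-79\right) 87 = -6873$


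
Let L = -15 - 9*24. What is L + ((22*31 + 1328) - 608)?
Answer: 1171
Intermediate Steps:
L = -231 (L = -15 - 216 = -231)
L + ((22*31 + 1328) - 608) = -231 + ((22*31 + 1328) - 608) = -231 + ((682 + 1328) - 608) = -231 + (2010 - 608) = -231 + 1402 = 1171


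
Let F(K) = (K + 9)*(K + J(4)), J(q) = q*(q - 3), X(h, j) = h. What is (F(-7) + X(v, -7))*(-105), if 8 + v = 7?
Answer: 735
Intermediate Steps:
v = -1 (v = -8 + 7 = -1)
J(q) = q*(-3 + q)
F(K) = (4 + K)*(9 + K) (F(K) = (K + 9)*(K + 4*(-3 + 4)) = (9 + K)*(K + 4*1) = (9 + K)*(K + 4) = (9 + K)*(4 + K) = (4 + K)*(9 + K))
(F(-7) + X(v, -7))*(-105) = ((36 + (-7)² + 13*(-7)) - 1)*(-105) = ((36 + 49 - 91) - 1)*(-105) = (-6 - 1)*(-105) = -7*(-105) = 735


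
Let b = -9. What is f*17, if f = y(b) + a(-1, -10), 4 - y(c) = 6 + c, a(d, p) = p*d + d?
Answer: 272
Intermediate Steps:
a(d, p) = d + d*p (a(d, p) = d*p + d = d + d*p)
y(c) = -2 - c (y(c) = 4 - (6 + c) = 4 + (-6 - c) = -2 - c)
f = 16 (f = (-2 - 1*(-9)) - (1 - 10) = (-2 + 9) - 1*(-9) = 7 + 9 = 16)
f*17 = 16*17 = 272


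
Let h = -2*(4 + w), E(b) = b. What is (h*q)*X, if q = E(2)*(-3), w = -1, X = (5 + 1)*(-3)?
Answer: -648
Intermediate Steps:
X = -18 (X = 6*(-3) = -18)
h = -6 (h = -2*(4 - 1) = -2*3 = -6)
q = -6 (q = 2*(-3) = -6)
(h*q)*X = -6*(-6)*(-18) = 36*(-18) = -648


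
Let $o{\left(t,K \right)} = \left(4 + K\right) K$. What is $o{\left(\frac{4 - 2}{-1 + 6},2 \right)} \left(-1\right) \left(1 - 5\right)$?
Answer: $48$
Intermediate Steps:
$o{\left(t,K \right)} = K \left(4 + K\right)$
$o{\left(\frac{4 - 2}{-1 + 6},2 \right)} \left(-1\right) \left(1 - 5\right) = 2 \left(4 + 2\right) \left(-1\right) \left(1 - 5\right) = 2 \cdot 6 \left(-1\right) \left(-4\right) = 12 \left(-1\right) \left(-4\right) = \left(-12\right) \left(-4\right) = 48$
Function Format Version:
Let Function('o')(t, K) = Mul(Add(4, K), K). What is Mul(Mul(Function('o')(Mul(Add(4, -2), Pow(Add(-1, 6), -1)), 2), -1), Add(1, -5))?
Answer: 48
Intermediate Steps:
Function('o')(t, K) = Mul(K, Add(4, K))
Mul(Mul(Function('o')(Mul(Add(4, -2), Pow(Add(-1, 6), -1)), 2), -1), Add(1, -5)) = Mul(Mul(Mul(2, Add(4, 2)), -1), Add(1, -5)) = Mul(Mul(Mul(2, 6), -1), -4) = Mul(Mul(12, -1), -4) = Mul(-12, -4) = 48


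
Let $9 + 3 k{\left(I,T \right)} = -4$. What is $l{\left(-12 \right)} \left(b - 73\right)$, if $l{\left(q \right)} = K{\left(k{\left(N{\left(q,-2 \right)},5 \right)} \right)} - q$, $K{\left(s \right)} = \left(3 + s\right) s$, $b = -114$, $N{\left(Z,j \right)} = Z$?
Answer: $- \frac{29920}{9} \approx -3324.4$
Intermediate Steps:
$k{\left(I,T \right)} = - \frac{13}{3}$ ($k{\left(I,T \right)} = -3 + \frac{1}{3} \left(-4\right) = -3 - \frac{4}{3} = - \frac{13}{3}$)
$K{\left(s \right)} = s \left(3 + s\right)$
$l{\left(q \right)} = \frac{52}{9} - q$ ($l{\left(q \right)} = - \frac{13 \left(3 - \frac{13}{3}\right)}{3} - q = \left(- \frac{13}{3}\right) \left(- \frac{4}{3}\right) - q = \frac{52}{9} - q$)
$l{\left(-12 \right)} \left(b - 73\right) = \left(\frac{52}{9} - -12\right) \left(-114 - 73\right) = \left(\frac{52}{9} + 12\right) \left(-187\right) = \frac{160}{9} \left(-187\right) = - \frac{29920}{9}$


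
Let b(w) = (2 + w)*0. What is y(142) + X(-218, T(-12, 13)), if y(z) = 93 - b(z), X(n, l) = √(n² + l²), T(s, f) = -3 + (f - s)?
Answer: 93 + 2*√12002 ≈ 312.11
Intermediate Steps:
T(s, f) = -3 + f - s
b(w) = 0
X(n, l) = √(l² + n²)
y(z) = 93 (y(z) = 93 - 1*0 = 93 + 0 = 93)
y(142) + X(-218, T(-12, 13)) = 93 + √((-3 + 13 - 1*(-12))² + (-218)²) = 93 + √((-3 + 13 + 12)² + 47524) = 93 + √(22² + 47524) = 93 + √(484 + 47524) = 93 + √48008 = 93 + 2*√12002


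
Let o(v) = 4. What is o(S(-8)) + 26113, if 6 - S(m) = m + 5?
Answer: 26117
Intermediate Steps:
S(m) = 1 - m (S(m) = 6 - (m + 5) = 6 - (5 + m) = 6 + (-5 - m) = 1 - m)
o(S(-8)) + 26113 = 4 + 26113 = 26117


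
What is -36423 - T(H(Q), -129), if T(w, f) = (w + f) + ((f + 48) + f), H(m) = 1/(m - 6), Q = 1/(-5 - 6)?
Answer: -2417617/67 ≈ -36084.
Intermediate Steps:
Q = -1/11 (Q = 1/(-11) = -1/11 ≈ -0.090909)
H(m) = 1/(-6 + m)
T(w, f) = 48 + w + 3*f (T(w, f) = (f + w) + ((48 + f) + f) = (f + w) + (48 + 2*f) = 48 + w + 3*f)
-36423 - T(H(Q), -129) = -36423 - (48 + 1/(-6 - 1/11) + 3*(-129)) = -36423 - (48 + 1/(-67/11) - 387) = -36423 - (48 - 11/67 - 387) = -36423 - 1*(-22724/67) = -36423 + 22724/67 = -2417617/67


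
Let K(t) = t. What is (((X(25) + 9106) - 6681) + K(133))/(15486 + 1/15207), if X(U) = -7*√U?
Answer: 38367261/235495603 ≈ 0.16292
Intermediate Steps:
(((X(25) + 9106) - 6681) + K(133))/(15486 + 1/15207) = (((-7*√25 + 9106) - 6681) + 133)/(15486 + 1/15207) = (((-7*5 + 9106) - 6681) + 133)/(15486 + 1/15207) = (((-35 + 9106) - 6681) + 133)/(235495603/15207) = ((9071 - 6681) + 133)*(15207/235495603) = (2390 + 133)*(15207/235495603) = 2523*(15207/235495603) = 38367261/235495603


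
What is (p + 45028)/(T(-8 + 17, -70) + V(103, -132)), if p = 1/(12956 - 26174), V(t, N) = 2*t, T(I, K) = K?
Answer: 595180103/1797648 ≈ 331.09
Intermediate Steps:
p = -1/13218 (p = 1/(-13218) = -1/13218 ≈ -7.5654e-5)
(p + 45028)/(T(-8 + 17, -70) + V(103, -132)) = (-1/13218 + 45028)/(-70 + 2*103) = 595180103/(13218*(-70 + 206)) = (595180103/13218)/136 = (595180103/13218)*(1/136) = 595180103/1797648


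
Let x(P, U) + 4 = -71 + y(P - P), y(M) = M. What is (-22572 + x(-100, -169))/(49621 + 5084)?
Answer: -7549/18235 ≈ -0.41398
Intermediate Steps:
x(P, U) = -75 (x(P, U) = -4 + (-71 + (P - P)) = -4 + (-71 + 0) = -4 - 71 = -75)
(-22572 + x(-100, -169))/(49621 + 5084) = (-22572 - 75)/(49621 + 5084) = -22647/54705 = -22647*1/54705 = -7549/18235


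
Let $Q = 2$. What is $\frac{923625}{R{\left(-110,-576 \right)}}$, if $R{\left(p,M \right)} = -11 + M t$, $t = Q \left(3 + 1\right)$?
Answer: $- \frac{923625}{4619} \approx -199.96$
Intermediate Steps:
$t = 8$ ($t = 2 \left(3 + 1\right) = 2 \cdot 4 = 8$)
$R{\left(p,M \right)} = -11 + 8 M$ ($R{\left(p,M \right)} = -11 + M 8 = -11 + 8 M$)
$\frac{923625}{R{\left(-110,-576 \right)}} = \frac{923625}{-11 + 8 \left(-576\right)} = \frac{923625}{-11 - 4608} = \frac{923625}{-4619} = 923625 \left(- \frac{1}{4619}\right) = - \frac{923625}{4619}$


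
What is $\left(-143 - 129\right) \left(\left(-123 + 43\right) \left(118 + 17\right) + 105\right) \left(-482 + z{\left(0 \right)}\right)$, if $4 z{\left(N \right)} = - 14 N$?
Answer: $-1402157280$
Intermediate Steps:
$z{\left(N \right)} = - \frac{7 N}{2}$ ($z{\left(N \right)} = \frac{\left(-14\right) N}{4} = - \frac{7 N}{2}$)
$\left(-143 - 129\right) \left(\left(-123 + 43\right) \left(118 + 17\right) + 105\right) \left(-482 + z{\left(0 \right)}\right) = \left(-143 - 129\right) \left(\left(-123 + 43\right) \left(118 + 17\right) + 105\right) \left(-482 - 0\right) = - 272 \left(\left(-80\right) 135 + 105\right) \left(-482 + 0\right) = - 272 \left(-10800 + 105\right) \left(-482\right) = \left(-272\right) \left(-10695\right) \left(-482\right) = 2909040 \left(-482\right) = -1402157280$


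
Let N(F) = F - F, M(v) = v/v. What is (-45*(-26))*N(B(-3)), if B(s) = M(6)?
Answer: 0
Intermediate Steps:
M(v) = 1
B(s) = 1
N(F) = 0
(-45*(-26))*N(B(-3)) = -45*(-26)*0 = 1170*0 = 0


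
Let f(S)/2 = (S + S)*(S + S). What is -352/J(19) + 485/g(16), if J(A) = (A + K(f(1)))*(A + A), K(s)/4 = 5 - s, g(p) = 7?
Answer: 9039/133 ≈ 67.962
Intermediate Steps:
f(S) = 8*S² (f(S) = 2*((S + S)*(S + S)) = 2*((2*S)*(2*S)) = 2*(4*S²) = 8*S²)
K(s) = 20 - 4*s (K(s) = 4*(5 - s) = 20 - 4*s)
J(A) = 2*A*(-12 + A) (J(A) = (A + (20 - 32*1²))*(A + A) = (A + (20 - 32))*(2*A) = (A - 12)*(2*A) = (-12 + A)*(2*A) = 2*A*(-12 + A))
-352/J(19) + 485/g(16) = -352*1/(38*(-12 + 19)) + 485/7 = -352/(2*19*7) + 485*(⅐) = -352/266 + 485/7 = -352*1/266 + 485/7 = -176/133 + 485/7 = 9039/133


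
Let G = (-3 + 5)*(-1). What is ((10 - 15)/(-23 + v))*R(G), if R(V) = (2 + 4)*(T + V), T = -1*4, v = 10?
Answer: -180/13 ≈ -13.846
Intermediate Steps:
T = -4
G = -2 (G = 2*(-1) = -2)
R(V) = -24 + 6*V (R(V) = (2 + 4)*(-4 + V) = 6*(-4 + V) = -24 + 6*V)
((10 - 15)/(-23 + v))*R(G) = ((10 - 15)/(-23 + 10))*(-24 + 6*(-2)) = (-5/(-13))*(-24 - 12) = -5*(-1/13)*(-36) = (5/13)*(-36) = -180/13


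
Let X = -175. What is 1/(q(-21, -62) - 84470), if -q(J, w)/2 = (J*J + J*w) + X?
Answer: -1/87606 ≈ -1.1415e-5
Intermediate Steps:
q(J, w) = 350 - 2*J**2 - 2*J*w (q(J, w) = -2*((J*J + J*w) - 175) = -2*((J**2 + J*w) - 175) = -2*(-175 + J**2 + J*w) = 350 - 2*J**2 - 2*J*w)
1/(q(-21, -62) - 84470) = 1/((350 - 2*(-21)**2 - 2*(-21)*(-62)) - 84470) = 1/((350 - 2*441 - 2604) - 84470) = 1/((350 - 882 - 2604) - 84470) = 1/(-3136 - 84470) = 1/(-87606) = -1/87606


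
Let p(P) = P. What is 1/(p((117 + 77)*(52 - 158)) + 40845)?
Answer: 1/20281 ≈ 4.9307e-5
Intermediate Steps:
1/(p((117 + 77)*(52 - 158)) + 40845) = 1/((117 + 77)*(52 - 158) + 40845) = 1/(194*(-106) + 40845) = 1/(-20564 + 40845) = 1/20281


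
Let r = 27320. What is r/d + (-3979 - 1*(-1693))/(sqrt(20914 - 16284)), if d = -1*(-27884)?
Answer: 6830/6971 - 1143*sqrt(4630)/2315 ≈ -32.616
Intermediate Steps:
d = 27884
r/d + (-3979 - 1*(-1693))/(sqrt(20914 - 16284)) = 27320/27884 + (-3979 - 1*(-1693))/(sqrt(20914 - 16284)) = 27320*(1/27884) + (-3979 + 1693)/(sqrt(4630)) = 6830/6971 - 1143*sqrt(4630)/2315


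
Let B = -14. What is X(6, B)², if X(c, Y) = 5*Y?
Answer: 4900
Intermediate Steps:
X(6, B)² = (5*(-14))² = (-70)² = 4900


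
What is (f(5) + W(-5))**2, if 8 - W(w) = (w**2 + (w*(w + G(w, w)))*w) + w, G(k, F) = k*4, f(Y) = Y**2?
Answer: 407044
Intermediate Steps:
G(k, F) = 4*k
W(w) = 8 - w - w**2 - 5*w**3 (W(w) = 8 - ((w**2 + (w*(w + 4*w))*w) + w) = 8 - ((w**2 + (w*(5*w))*w) + w) = 8 - ((w**2 + (5*w**2)*w) + w) = 8 - ((w**2 + 5*w**3) + w) = 8 - (w + w**2 + 5*w**3) = 8 + (-w - w**2 - 5*w**3) = 8 - w - w**2 - 5*w**3)
(f(5) + W(-5))**2 = (5**2 + (8 - 1*(-5) - 1*(-5)**2 - 5*(-5)**3))**2 = (25 + (8 + 5 - 1*25 - 5*(-125)))**2 = (25 + (8 + 5 - 25 + 625))**2 = (25 + 613)**2 = 638**2 = 407044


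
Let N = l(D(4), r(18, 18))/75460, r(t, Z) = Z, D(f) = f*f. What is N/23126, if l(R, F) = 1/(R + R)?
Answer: 1/55842814720 ≈ 1.7907e-11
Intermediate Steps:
D(f) = f**2
l(R, F) = 1/(2*R)
N = 1/2414720 (N = (1/(2*(4**2)))/75460 = ((1/2)/16)*(1/75460) = ((1/2)*(1/16))*(1/75460) = (1/32)*(1/75460) = 1/2414720 ≈ 4.1413e-7)
N/23126 = (1/2414720)/23126 = (1/2414720)*(1/23126) = 1/55842814720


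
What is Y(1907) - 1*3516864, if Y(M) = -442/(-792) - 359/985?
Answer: -1371787896319/390060 ≈ -3.5169e+6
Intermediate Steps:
Y(M) = 75521/390060 (Y(M) = -442*(-1/792) - 359*1/985 = 221/396 - 359/985 = 75521/390060)
Y(1907) - 1*3516864 = 75521/390060 - 1*3516864 = 75521/390060 - 3516864 = -1371787896319/390060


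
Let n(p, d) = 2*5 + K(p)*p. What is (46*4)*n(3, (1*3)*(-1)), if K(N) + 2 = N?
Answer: 2392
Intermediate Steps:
K(N) = -2 + N
n(p, d) = 10 + p*(-2 + p) (n(p, d) = 2*5 + (-2 + p)*p = 10 + p*(-2 + p))
(46*4)*n(3, (1*3)*(-1)) = (46*4)*(10 + 3*(-2 + 3)) = 184*(10 + 3*1) = 184*(10 + 3) = 184*13 = 2392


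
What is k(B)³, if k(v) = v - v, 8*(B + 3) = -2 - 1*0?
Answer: 0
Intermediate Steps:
B = -13/4 (B = -3 + (-2 - 1*0)/8 = -3 + (-2 + 0)/8 = -3 + (⅛)*(-2) = -3 - ¼ = -13/4 ≈ -3.2500)
k(v) = 0
k(B)³ = 0³ = 0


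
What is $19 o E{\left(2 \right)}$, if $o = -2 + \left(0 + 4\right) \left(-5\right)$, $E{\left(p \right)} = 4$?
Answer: $-1672$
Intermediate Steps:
$o = -22$ ($o = -2 + 4 \left(-5\right) = -2 - 20 = -22$)
$19 o E{\left(2 \right)} = 19 \left(-22\right) 4 = \left(-418\right) 4 = -1672$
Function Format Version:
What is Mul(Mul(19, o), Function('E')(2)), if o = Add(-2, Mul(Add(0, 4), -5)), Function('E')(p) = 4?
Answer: -1672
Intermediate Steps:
o = -22 (o = Add(-2, Mul(4, -5)) = Add(-2, -20) = -22)
Mul(Mul(19, o), Function('E')(2)) = Mul(Mul(19, -22), 4) = Mul(-418, 4) = -1672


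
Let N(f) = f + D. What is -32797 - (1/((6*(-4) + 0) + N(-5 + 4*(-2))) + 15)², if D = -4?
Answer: -55508753/1681 ≈ -33021.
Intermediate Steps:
N(f) = -4 + f (N(f) = f - 4 = -4 + f)
-32797 - (1/((6*(-4) + 0) + N(-5 + 4*(-2))) + 15)² = -32797 - (1/((6*(-4) + 0) + (-4 + (-5 + 4*(-2)))) + 15)² = -32797 - (1/((-24 + 0) + (-4 + (-5 - 8))) + 15)² = -32797 - (1/(-24 + (-4 - 13)) + 15)² = -32797 - (1/(-24 - 17) + 15)² = -32797 - (1/(-41) + 15)² = -32797 - (-1/41 + 15)² = -32797 - (614/41)² = -32797 - 1*376996/1681 = -32797 - 376996/1681 = -55508753/1681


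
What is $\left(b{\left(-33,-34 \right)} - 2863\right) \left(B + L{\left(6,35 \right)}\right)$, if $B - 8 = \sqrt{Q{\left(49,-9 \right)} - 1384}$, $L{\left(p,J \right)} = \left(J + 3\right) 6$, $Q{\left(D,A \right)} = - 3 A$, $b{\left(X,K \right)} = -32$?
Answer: $-683220 - 2895 i \sqrt{1357} \approx -6.8322 \cdot 10^{5} - 1.0664 \cdot 10^{5} i$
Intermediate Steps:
$L{\left(p,J \right)} = 18 + 6 J$ ($L{\left(p,J \right)} = \left(3 + J\right) 6 = 18 + 6 J$)
$B = 8 + i \sqrt{1357}$ ($B = 8 + \sqrt{\left(-3\right) \left(-9\right) - 1384} = 8 + \sqrt{27 - 1384} = 8 + \sqrt{-1357} = 8 + i \sqrt{1357} \approx 8.0 + 36.837 i$)
$\left(b{\left(-33,-34 \right)} - 2863\right) \left(B + L{\left(6,35 \right)}\right) = \left(-32 - 2863\right) \left(\left(8 + i \sqrt{1357}\right) + \left(18 + 6 \cdot 35\right)\right) = - 2895 \left(\left(8 + i \sqrt{1357}\right) + \left(18 + 210\right)\right) = - 2895 \left(\left(8 + i \sqrt{1357}\right) + 228\right) = - 2895 \left(236 + i \sqrt{1357}\right) = -683220 - 2895 i \sqrt{1357}$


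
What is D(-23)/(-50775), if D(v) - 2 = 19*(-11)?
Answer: 69/16925 ≈ 0.0040768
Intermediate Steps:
D(v) = -207 (D(v) = 2 + 19*(-11) = 2 - 209 = -207)
D(-23)/(-50775) = -207/(-50775) = -207*(-1/50775) = 69/16925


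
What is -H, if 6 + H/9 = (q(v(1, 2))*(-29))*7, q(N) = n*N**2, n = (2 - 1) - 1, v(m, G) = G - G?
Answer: 54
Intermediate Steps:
v(m, G) = 0
n = 0 (n = 1 - 1 = 0)
q(N) = 0 (q(N) = 0*N**2 = 0)
H = -54 (H = -54 + 9*((0*(-29))*7) = -54 + 9*(0*7) = -54 + 9*0 = -54 + 0 = -54)
-H = -1*(-54) = 54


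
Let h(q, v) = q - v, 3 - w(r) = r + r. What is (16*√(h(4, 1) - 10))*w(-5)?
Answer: 208*I*√7 ≈ 550.32*I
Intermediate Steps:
w(r) = 3 - 2*r (w(r) = 3 - (r + r) = 3 - 2*r)
(16*√(h(4, 1) - 10))*w(-5) = (16*√((4 - 1*1) - 10))*(3 - 2*(-5)) = (16*√((4 - 1) - 10))*(3 + 10) = (16*√(3 - 10))*13 = (16*√(-7))*13 = (16*(I*√7))*13 = (16*I*√7)*13 = 208*I*√7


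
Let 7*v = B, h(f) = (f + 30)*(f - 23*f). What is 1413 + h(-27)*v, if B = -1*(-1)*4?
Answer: 17019/7 ≈ 2431.3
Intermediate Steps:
B = 4 (B = 1*4 = 4)
h(f) = -22*f*(30 + f) (h(f) = (30 + f)*(-22*f) = -22*f*(30 + f))
v = 4/7 (v = (1/7)*4 = 4/7 ≈ 0.57143)
1413 + h(-27)*v = 1413 - 22*(-27)*(30 - 27)*(4/7) = 1413 - 22*(-27)*3*(4/7) = 1413 + 1782*(4/7) = 1413 + 7128/7 = 17019/7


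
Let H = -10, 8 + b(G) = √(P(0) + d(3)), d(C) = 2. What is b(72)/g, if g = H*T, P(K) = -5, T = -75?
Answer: -4/375 + I*√3/750 ≈ -0.010667 + 0.0023094*I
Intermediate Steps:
b(G) = -8 + I*√3 (b(G) = -8 + √(-5 + 2) = -8 + √(-3) = -8 + I*√3)
g = 750 (g = -10*(-75) = 750)
b(72)/g = (-8 + I*√3)/750 = (-8 + I*√3)*(1/750) = -4/375 + I*√3/750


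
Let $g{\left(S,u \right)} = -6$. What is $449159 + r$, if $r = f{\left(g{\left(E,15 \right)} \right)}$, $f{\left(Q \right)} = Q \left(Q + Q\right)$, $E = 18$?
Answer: $449231$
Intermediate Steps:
$f{\left(Q \right)} = 2 Q^{2}$ ($f{\left(Q \right)} = Q 2 Q = 2 Q^{2}$)
$r = 72$ ($r = 2 \left(-6\right)^{2} = 2 \cdot 36 = 72$)
$449159 + r = 449159 + 72 = 449231$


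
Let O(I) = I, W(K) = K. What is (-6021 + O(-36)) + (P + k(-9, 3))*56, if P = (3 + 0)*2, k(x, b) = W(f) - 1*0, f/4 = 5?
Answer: -4601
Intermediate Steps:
f = 20 (f = 4*5 = 20)
k(x, b) = 20 (k(x, b) = 20 - 1*0 = 20 + 0 = 20)
P = 6 (P = 3*2 = 6)
(-6021 + O(-36)) + (P + k(-9, 3))*56 = (-6021 - 36) + (6 + 20)*56 = -6057 + 26*56 = -6057 + 1456 = -4601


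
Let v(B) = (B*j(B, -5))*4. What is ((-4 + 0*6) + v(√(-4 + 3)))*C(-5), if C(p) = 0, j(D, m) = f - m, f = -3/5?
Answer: 0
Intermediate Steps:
f = -⅗ (f = -3*⅕ = -⅗ ≈ -0.60000)
j(D, m) = -⅗ - m
v(B) = 88*B/5 (v(B) = (B*(-⅗ - 1*(-5)))*4 = (B*(-⅗ + 5))*4 = (B*(22/5))*4 = (22*B/5)*4 = 88*B/5)
((-4 + 0*6) + v(√(-4 + 3)))*C(-5) = ((-4 + 0*6) + 88*√(-4 + 3)/5)*0 = ((-4 + 0) + 88*√(-1)/5)*0 = (-4 + 88*I/5)*0 = 0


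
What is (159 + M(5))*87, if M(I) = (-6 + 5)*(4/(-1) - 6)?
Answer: 14703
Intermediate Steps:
M(I) = 10 (M(I) = -(4*(-1) - 6) = -(-4 - 6) = -1*(-10) = 10)
(159 + M(5))*87 = (159 + 10)*87 = 169*87 = 14703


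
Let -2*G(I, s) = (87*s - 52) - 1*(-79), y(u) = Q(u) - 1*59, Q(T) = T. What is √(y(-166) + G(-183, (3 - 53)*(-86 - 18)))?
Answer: I*√905754/2 ≈ 475.86*I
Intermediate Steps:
y(u) = -59 + u (y(u) = u - 1*59 = u - 59 = -59 + u)
G(I, s) = -27/2 - 87*s/2 (G(I, s) = -((87*s - 52) - 1*(-79))/2 = -((-52 + 87*s) + 79)/2 = -(27 + 87*s)/2 = -27/2 - 87*s/2)
√(y(-166) + G(-183, (3 - 53)*(-86 - 18))) = √((-59 - 166) + (-27/2 - 87*(3 - 53)*(-86 - 18)/2)) = √(-225 + (-27/2 - (-2175)*(-104))) = √(-225 + (-27/2 - 87/2*5200)) = √(-225 + (-27/2 - 226200)) = √(-225 - 452427/2) = √(-452877/2) = I*√905754/2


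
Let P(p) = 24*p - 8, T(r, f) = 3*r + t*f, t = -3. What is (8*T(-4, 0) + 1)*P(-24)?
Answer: 55480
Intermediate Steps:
T(r, f) = -3*f + 3*r (T(r, f) = 3*r - 3*f = -3*f + 3*r)
P(p) = -8 + 24*p
(8*T(-4, 0) + 1)*P(-24) = (8*(-3*0 + 3*(-4)) + 1)*(-8 + 24*(-24)) = (8*(0 - 12) + 1)*(-8 - 576) = (8*(-12) + 1)*(-584) = (-96 + 1)*(-584) = -95*(-584) = 55480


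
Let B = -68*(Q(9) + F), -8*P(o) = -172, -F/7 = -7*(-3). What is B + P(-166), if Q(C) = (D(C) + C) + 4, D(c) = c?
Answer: 17043/2 ≈ 8521.5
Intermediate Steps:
F = -147 (F = -(-49)*(-3) = -7*21 = -147)
P(o) = 43/2 (P(o) = -⅛*(-172) = 43/2)
Q(C) = 4 + 2*C (Q(C) = (C + C) + 4 = 2*C + 4 = 4 + 2*C)
B = 8500 (B = -68*((4 + 2*9) - 147) = -68*((4 + 18) - 147) = -68*(22 - 147) = -68*(-125) = 8500)
B + P(-166) = 8500 + 43/2 = 17043/2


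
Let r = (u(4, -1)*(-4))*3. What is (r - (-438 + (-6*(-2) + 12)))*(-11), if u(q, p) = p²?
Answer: -4422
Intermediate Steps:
r = -12 (r = ((-1)²*(-4))*3 = (1*(-4))*3 = -4*3 = -12)
(r - (-438 + (-6*(-2) + 12)))*(-11) = (-12 - (-438 + (-6*(-2) + 12)))*(-11) = (-12 - (-438 + (12 + 12)))*(-11) = (-12 - (-438 + 24))*(-11) = (-12 - 1*(-414))*(-11) = (-12 + 414)*(-11) = 402*(-11) = -4422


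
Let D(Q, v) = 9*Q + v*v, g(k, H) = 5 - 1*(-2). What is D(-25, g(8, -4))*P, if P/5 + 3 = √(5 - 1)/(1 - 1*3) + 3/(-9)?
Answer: 11440/3 ≈ 3813.3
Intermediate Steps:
g(k, H) = 7 (g(k, H) = 5 + 2 = 7)
P = -65/3 (P = -15 + 5*(√(5 - 1)/(1 - 1*3) + 3/(-9)) = -15 + 5*(√4/(1 - 3) + 3*(-⅑)) = -15 + 5*(2/(-2) - ⅓) = -15 + 5*(2*(-½) - ⅓) = -15 + 5*(-1 - ⅓) = -15 + 5*(-4/3) = -15 - 20/3 = -65/3 ≈ -21.667)
D(Q, v) = v² + 9*Q (D(Q, v) = 9*Q + v² = v² + 9*Q)
D(-25, g(8, -4))*P = (7² + 9*(-25))*(-65/3) = (49 - 225)*(-65/3) = -176*(-65/3) = 11440/3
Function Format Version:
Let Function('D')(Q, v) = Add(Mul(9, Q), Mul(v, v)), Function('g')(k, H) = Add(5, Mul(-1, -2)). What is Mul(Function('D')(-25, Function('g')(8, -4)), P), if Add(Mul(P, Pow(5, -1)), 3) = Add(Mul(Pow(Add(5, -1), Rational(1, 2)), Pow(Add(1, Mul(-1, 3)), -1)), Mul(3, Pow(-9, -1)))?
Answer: Rational(11440, 3) ≈ 3813.3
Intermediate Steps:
Function('g')(k, H) = 7 (Function('g')(k, H) = Add(5, 2) = 7)
P = Rational(-65, 3) (P = Add(-15, Mul(5, Add(Mul(Pow(Add(5, -1), Rational(1, 2)), Pow(Add(1, Mul(-1, 3)), -1)), Mul(3, Pow(-9, -1))))) = Add(-15, Mul(5, Add(Mul(Pow(4, Rational(1, 2)), Pow(Add(1, -3), -1)), Mul(3, Rational(-1, 9))))) = Add(-15, Mul(5, Add(Mul(2, Pow(-2, -1)), Rational(-1, 3)))) = Add(-15, Mul(5, Add(Mul(2, Rational(-1, 2)), Rational(-1, 3)))) = Add(-15, Mul(5, Add(-1, Rational(-1, 3)))) = Add(-15, Mul(5, Rational(-4, 3))) = Add(-15, Rational(-20, 3)) = Rational(-65, 3) ≈ -21.667)
Function('D')(Q, v) = Add(Pow(v, 2), Mul(9, Q)) (Function('D')(Q, v) = Add(Mul(9, Q), Pow(v, 2)) = Add(Pow(v, 2), Mul(9, Q)))
Mul(Function('D')(-25, Function('g')(8, -4)), P) = Mul(Add(Pow(7, 2), Mul(9, -25)), Rational(-65, 3)) = Mul(Add(49, -225), Rational(-65, 3)) = Mul(-176, Rational(-65, 3)) = Rational(11440, 3)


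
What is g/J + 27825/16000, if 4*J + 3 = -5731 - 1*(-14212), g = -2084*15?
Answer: -11764931/904320 ≈ -13.010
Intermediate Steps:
g = -31260
J = 4239/2 (J = -¾ + (-5731 - 1*(-14212))/4 = -¾ + (-5731 + 14212)/4 = -¾ + (¼)*8481 = -¾ + 8481/4 = 4239/2 ≈ 2119.5)
g/J + 27825/16000 = -31260/4239/2 + 27825/16000 = -31260*2/4239 + 27825*(1/16000) = -20840/1413 + 1113/640 = -11764931/904320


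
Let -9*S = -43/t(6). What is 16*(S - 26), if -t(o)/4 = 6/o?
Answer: -3916/9 ≈ -435.11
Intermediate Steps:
t(o) = -24/o
S = -43/36 (S = -(-43)/(9*((-24/6))) = -(-43)/(9*((-24*1/6))) = -(-43)/(9*(-4)) = -(-43)*(-1)/(9*4) = -1/9*43/4 = -43/36 ≈ -1.1944)
16*(S - 26) = 16*(-43/36 - 26) = 16*(-979/36) = -3916/9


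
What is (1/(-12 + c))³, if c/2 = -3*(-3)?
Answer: 1/216 ≈ 0.0046296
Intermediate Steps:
c = 18 (c = 2*(-3*(-3)) = 2*9 = 18)
(1/(-12 + c))³ = (1/(-12 + 18))³ = (1/6)³ = (⅙)³ = 1/216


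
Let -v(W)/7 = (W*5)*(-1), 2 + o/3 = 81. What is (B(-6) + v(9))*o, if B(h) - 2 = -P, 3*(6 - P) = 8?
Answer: 74339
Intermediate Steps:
P = 10/3 (P = 6 - ⅓*8 = 6 - 8/3 = 10/3 ≈ 3.3333)
o = 237 (o = -6 + 3*81 = -6 + 243 = 237)
B(h) = -4/3 (B(h) = 2 - 1*10/3 = 2 - 10/3 = -4/3)
v(W) = 35*W (v(W) = -7*W*5*(-1) = -7*5*W*(-1) = -(-35)*W = 35*W)
(B(-6) + v(9))*o = (-4/3 + 35*9)*237 = (-4/3 + 315)*237 = (941/3)*237 = 74339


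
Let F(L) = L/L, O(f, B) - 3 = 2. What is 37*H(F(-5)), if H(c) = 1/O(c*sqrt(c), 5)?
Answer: 37/5 ≈ 7.4000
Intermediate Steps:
O(f, B) = 5 (O(f, B) = 3 + 2 = 5)
F(L) = 1
H(c) = 1/5
37*H(F(-5)) = 37*(1/5) = 37/5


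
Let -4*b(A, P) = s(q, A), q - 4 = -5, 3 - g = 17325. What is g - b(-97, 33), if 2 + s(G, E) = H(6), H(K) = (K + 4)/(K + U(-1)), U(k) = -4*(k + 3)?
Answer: -69295/4 ≈ -17324.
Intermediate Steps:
g = -17322 (g = 3 - 1*17325 = 3 - 17325 = -17322)
U(k) = -12 - 4*k (U(k) = -4*(3 + k) = -12 - 4*k)
q = -1 (q = 4 - 5 = -1)
H(K) = (4 + K)/(-8 + K) (H(K) = (K + 4)/(K + (-12 - 4*(-1))) = (4 + K)/(K + (-12 + 4)) = (4 + K)/(K - 8) = (4 + K)/(-8 + K))
s(G, E) = -7 (s(G, E) = -2 + (4 + 6)/(-8 + 6) = -2 + 10/(-2) = -2 - 1/2*10 = -2 - 5 = -7)
b(A, P) = 7/4 (b(A, P) = -1/4*(-7) = 7/4)
g - b(-97, 33) = -17322 - 1*7/4 = -17322 - 7/4 = -69295/4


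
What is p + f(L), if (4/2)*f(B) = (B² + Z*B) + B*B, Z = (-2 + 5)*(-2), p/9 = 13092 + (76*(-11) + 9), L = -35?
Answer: 111715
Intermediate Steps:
p = 110385 (p = 9*(13092 + (76*(-11) + 9)) = 9*(13092 + (-836 + 9)) = 9*(13092 - 827) = 9*12265 = 110385)
Z = -6 (Z = 3*(-2) = -6)
f(B) = B² - 3*B (f(B) = ((B² - 6*B) + B*B)/2 = ((B² - 6*B) + B²)/2 = (-6*B + 2*B²)/2 = B² - 3*B)
p + f(L) = 110385 - 35*(-3 - 35) = 110385 - 35*(-38) = 110385 + 1330 = 111715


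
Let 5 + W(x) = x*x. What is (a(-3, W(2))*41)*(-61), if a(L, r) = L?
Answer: 7503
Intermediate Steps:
W(x) = -5 + x**2 (W(x) = -5 + x*x = -5 + x**2)
(a(-3, W(2))*41)*(-61) = -3*41*(-61) = -123*(-61) = 7503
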